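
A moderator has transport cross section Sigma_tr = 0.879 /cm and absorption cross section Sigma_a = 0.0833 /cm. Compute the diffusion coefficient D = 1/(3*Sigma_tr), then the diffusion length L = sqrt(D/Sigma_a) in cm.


D = 1 / (3 * Sigma_tr) = 1 / (3 * 0.879) = 0.3792188 cm
L = sqrt(D / Sigma_a)
L = sqrt(0.3792188 / 0.0833)
L = 2.1336 cm

2.1336


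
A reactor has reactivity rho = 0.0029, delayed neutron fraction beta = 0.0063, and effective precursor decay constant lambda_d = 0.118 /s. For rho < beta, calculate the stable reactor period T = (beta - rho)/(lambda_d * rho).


T = (beta - rho) / (lambda_d * rho)
T = (0.0063 - 0.0029) / (0.118 * 0.0029)
T = 9.9357 s

9.9357


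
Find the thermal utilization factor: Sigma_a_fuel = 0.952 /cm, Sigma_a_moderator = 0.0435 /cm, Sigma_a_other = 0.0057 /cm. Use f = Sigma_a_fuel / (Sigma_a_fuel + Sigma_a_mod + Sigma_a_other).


f = Sigma_a_fuel / (Sigma_a_fuel + Sigma_a_mod + Sigma_a_other)
f = 0.952 / (0.952 + 0.0435 + 0.0057)
f = 0.95086

0.95086


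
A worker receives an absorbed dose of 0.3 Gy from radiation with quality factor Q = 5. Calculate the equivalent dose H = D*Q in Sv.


H = D * Q
H = 0.3 * 5
H = 1.5000 Sv

1.5000


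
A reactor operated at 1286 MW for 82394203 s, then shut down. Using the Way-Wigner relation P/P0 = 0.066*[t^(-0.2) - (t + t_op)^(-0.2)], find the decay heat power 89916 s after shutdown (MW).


P/P0 = 0.066 * [t^(-0.2) - (t + t_op)^(-0.2)]
P/P0 = 0.066 * [89916^(-0.2) - (89916 + 82394203)^(-0.2)]
P/P0 = 0.066 * [0.1021486 - 0.02610513] = 0.005018869
P = 1286 * 0.005018869 = 6.4543 MW

6.4543


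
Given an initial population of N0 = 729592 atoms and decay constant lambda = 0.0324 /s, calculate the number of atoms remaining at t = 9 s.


N = N0 * exp(-lambda * t)
N = 729592 * exp(-0.0324 * 9)
N = 545054

545054


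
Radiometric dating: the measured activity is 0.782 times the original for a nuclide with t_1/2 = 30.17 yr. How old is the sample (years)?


lambda = ln(2) / t_half = ln(2) / 30.17 = 0.02297472 /yr
t = -ln(A/A0) / lambda
t = -ln(0.782) / 0.02297472
t = 10.703 yr

10.703


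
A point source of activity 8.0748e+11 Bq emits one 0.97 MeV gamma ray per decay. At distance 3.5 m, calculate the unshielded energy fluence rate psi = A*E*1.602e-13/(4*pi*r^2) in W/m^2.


psi = A * E * 1.602e-13 / (4*pi*r^2)
psi = 8.0748e+11 * 0.97 * 1.602e-13 / (4*pi*3.5^2)
psi = 8.1512e-04 W/m^2

8.1512e-04


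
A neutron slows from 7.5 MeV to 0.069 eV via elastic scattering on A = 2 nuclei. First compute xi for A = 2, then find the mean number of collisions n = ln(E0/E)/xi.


xi = 1 + (A-1)^2/(2A)*ln((A-1)/(A+1)) = 0.7253469 (for A = 2)
n = ln(E0/E) / xi
n = ln(7.5e6 / 0.069) / 0.7253469
n = ln(1.086957e+08) / 0.7253469 = 25.511

25.511


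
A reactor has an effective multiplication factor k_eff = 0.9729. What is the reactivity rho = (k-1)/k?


rho = (k_eff - 1) / k_eff
rho = (0.9729 - 1) / 0.9729
rho = -0.027855

-0.027855


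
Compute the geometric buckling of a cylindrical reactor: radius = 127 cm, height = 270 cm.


B^2 = (2.405/R)^2 + (pi/H)^2
B^2 = (2.405/127)^2 + (pi/270)^2
B^2 = 4.9400e-04 /cm^2

4.9400e-04


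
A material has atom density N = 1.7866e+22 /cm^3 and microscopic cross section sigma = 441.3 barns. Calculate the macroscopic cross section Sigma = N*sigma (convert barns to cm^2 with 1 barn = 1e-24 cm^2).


Sigma = N * sigma_barns * 1e-24
Sigma = 1.7866e+22 * 441.3 * 1e-24
Sigma = 7.8843 /cm

7.8843


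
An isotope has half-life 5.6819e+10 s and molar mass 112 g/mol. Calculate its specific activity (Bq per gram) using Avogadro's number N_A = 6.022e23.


lambda = ln(2) / t_half = ln(2) / 5.6819e+10 = 1.219921e-11 /s
SA = lambda * N_A / M
SA = 1.219921e-11 * 6.022e23 / 112
SA = 6.5593e+10 Bq/g

6.5593e+10


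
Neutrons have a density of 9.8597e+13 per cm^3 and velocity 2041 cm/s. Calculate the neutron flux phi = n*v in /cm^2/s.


phi = n * v
phi = 9.8597e+13 * 2041
phi = 2.0124e+17 /cm^2/s

2.0124e+17


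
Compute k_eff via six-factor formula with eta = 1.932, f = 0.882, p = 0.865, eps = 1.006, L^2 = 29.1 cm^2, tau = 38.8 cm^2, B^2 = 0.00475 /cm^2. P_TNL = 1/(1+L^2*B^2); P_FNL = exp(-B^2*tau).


k_inf = eta*f*p*eps = 1.932*0.882*0.865*1.006 = 1.482825
P_TNL = 1/(1 + L^2*B^2) = 1/(1 + 29.1*0.00475) = 0.8785609
P_FNL = exp(-B^2*tau) = exp(-0.00475*38.8) = 0.8316863
k_eff = k_inf * P_TNL * P_FNL = 1.482825 * 0.8785609 * 0.8316863
k_eff = 1.0835

1.0835


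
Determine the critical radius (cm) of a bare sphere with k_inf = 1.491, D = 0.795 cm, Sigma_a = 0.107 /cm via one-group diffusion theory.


L^2 = D / Sigma_a = 0.795 / 0.107 = 7.429907 cm^2
B_m^2 = (k_inf - 1) / L^2 = (1.491 - 1) / 7.429907 = 0.06608427 /cm^2
For a bare sphere: B_g = pi/R, so R_c = pi / sqrt(B_m^2)
R_c = pi / sqrt(0.06608427) = 12.221 cm

12.221


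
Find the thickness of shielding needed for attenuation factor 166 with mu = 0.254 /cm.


x = ln(factor) / mu
x = ln(166) / 0.254
x = 20.126 cm

20.126


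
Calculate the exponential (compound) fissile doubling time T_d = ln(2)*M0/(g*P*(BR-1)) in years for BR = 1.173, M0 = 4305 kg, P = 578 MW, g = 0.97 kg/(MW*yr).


Breeding gain G = BR - 1 = 1.173 - 1 = 0.173
Fissile production rate = g * P * G = 0.97 * 578 * 0.173 = 96.99418 kg/yr
T_d = ln(2) * M0 / (g * P * G)
T_d = ln(2) * 4305 / 96.99418 = 30.765 yr

30.765


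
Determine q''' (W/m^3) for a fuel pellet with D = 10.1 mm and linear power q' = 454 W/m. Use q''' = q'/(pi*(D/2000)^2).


r = D / 2 / 1000 = 10.1 / 2 / 1000 = 0.00505 m
q''' = q' / (pi * r^2)
q''' = 454 / (pi * 0.00505^2)
q''' = 5.6666e+06 W/m^3

5.6666e+06


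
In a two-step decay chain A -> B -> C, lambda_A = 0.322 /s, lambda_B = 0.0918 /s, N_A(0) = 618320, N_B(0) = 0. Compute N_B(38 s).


N_B(t) = lambda_A * N_A0 / (lambda_B - lambda_A) * [exp(-lambda_A*t) - exp(-lambda_B*t)]
exp(-0.322*38) = 4.852580e-06; exp(-0.0918*38) = 0.03054971
N_B = 0.322 * 618320 / (0.0918 - 0.322) * (4.852580e-06 - 0.03054971)
N_B = 26418

26418


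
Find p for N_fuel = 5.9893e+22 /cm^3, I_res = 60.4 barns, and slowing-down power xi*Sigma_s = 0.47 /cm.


p = exp(-N * I * 1e-24 / (xi*Sigma_s))
p = exp(-5.9893e+22 * 60.4 * 1e-24 / 0.47)
p = 4.5424e-04

4.5424e-04


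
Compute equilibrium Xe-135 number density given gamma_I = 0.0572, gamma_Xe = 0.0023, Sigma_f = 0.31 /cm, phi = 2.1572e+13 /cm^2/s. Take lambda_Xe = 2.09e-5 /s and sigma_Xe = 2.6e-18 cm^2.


Xe_eq = (gamma_I + gamma_Xe) * Sigma_f * phi / (lambda_Xe + sigma_Xe * phi)
Numerator = (0.0572 + 0.0023) * 0.31 * 2.1572e+13 = 3.978955e+11
Denominator = 2.09e-5 + 2.6e-18 * 2.1572e+13 = 7.698720e-05
Xe_eq = 3.978955e+11 / 7.698720e-05 = 5.1683e+15 /cm^3

5.1683e+15


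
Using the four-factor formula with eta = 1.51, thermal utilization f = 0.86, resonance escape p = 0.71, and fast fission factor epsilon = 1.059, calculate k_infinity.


k_inf = eta * f * p * epsilon
k_inf = 1.51 * 0.86 * 0.71 * 1.059
k_inf = 0.97640

0.97640


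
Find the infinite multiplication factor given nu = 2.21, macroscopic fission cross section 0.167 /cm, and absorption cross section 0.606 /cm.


k_inf = nu * Sigma_f / Sigma_a
k_inf = 2.21 * 0.167 / 0.606
k_inf = 0.60903

0.60903


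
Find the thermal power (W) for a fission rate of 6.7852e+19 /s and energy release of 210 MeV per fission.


P = fission_rate * E_MeV * 1.602e-13
P = 6.7852e+19 * 210 * 1.602e-13
P = 2.2827e+09 W

2.2827e+09


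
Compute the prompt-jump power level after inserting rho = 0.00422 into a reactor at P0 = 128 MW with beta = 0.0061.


P1/P0 = beta / (beta - rho)
P1/P0 = 0.0061 / (0.0061 - 0.00422) = 3.244681
P1 = 128 * 3.244681 = 415.32 MW

415.32


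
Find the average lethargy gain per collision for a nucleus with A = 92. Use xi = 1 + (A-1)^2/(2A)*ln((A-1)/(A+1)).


xi = 1 + (A-1)^2/(2A) * ln((A-1)/(A+1))
xi = 1 + (92-1)^2/(2*92) * ln((92-1)/(92 +1))
xi = 0.021582

0.021582


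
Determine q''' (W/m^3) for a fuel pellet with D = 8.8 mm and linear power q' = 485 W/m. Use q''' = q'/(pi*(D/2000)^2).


r = D / 2 / 1000 = 8.8 / 2 / 1000 = 0.0044 m
q''' = q' / (pi * r^2)
q''' = 485 / (pi * 0.0044^2)
q''' = 7.9742e+06 W/m^3

7.9742e+06


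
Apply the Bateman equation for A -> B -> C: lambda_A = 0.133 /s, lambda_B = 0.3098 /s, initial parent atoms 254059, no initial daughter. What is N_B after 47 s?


N_B(t) = lambda_A * N_A0 / (lambda_B - lambda_A) * [exp(-lambda_A*t) - exp(-lambda_B*t)]
exp(-0.133*47) = 0.001928525; exp(-0.3098*47) = 4.746918e-07
N_B = 0.133 * 254059 / (0.3098 - 0.133) * (0.001928525 - 4.746918e-07)
N_B = 368.49

368.49


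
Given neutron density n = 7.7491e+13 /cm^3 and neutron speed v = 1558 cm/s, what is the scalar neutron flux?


phi = n * v
phi = 7.7491e+13 * 1558
phi = 1.2073e+17 /cm^2/s

1.2073e+17


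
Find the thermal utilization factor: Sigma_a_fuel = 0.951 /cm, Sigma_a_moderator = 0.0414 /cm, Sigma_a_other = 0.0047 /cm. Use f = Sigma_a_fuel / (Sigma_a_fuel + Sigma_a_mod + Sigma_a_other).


f = Sigma_a_fuel / (Sigma_a_fuel + Sigma_a_mod + Sigma_a_other)
f = 0.951 / (0.951 + 0.0414 + 0.0047)
f = 0.95377

0.95377


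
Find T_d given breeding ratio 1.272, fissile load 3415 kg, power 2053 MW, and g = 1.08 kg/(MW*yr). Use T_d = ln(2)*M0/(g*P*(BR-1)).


Breeding gain G = BR - 1 = 1.272 - 1 = 0.272
Fissile production rate = g * P * G = 1.08 * 2053 * 0.272 = 603.08928 kg/yr
T_d = ln(2) * M0 / (g * P * G)
T_d = ln(2) * 3415 / 603.08928 = 3.9250 yr

3.9250


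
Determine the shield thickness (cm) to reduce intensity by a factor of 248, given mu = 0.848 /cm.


x = ln(factor) / mu
x = ln(248) / 0.848
x = 6.5017 cm

6.5017


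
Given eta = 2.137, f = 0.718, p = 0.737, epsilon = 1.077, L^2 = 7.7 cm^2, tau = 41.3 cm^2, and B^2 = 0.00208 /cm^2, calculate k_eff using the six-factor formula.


k_inf = eta*f*p*eps = 2.137*0.718*0.737*1.077 = 1.217901
P_TNL = 1/(1 + L^2*B^2) = 1/(1 + 7.7*0.00208) = 0.9842365
P_FNL = exp(-B^2*tau) = exp(-0.00208*41.3) = 0.9176823
k_eff = k_inf * P_TNL * P_FNL = 1.217901 * 0.9842365 * 0.9176823
k_eff = 1.1000

1.1000


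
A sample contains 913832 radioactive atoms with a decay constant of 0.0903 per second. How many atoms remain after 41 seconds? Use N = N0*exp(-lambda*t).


N = N0 * exp(-lambda * t)
N = 913832 * exp(-0.0903 * 41)
N = 22541

22541


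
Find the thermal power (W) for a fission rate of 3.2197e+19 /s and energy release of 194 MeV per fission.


P = fission_rate * E_MeV * 1.602e-13
P = 3.2197e+19 * 194 * 1.602e-13
P = 1.0006e+09 W

1.0006e+09


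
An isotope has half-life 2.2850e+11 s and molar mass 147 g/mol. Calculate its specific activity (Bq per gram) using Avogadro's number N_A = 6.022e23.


lambda = ln(2) / t_half = ln(2) / 2.2850e+11 = 3.033467e-12 /s
SA = lambda * N_A / M
SA = 3.033467e-12 * 6.022e23 / 147
SA = 1.2427e+10 Bq/g

1.2427e+10


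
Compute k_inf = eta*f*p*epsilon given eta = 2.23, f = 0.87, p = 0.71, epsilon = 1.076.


k_inf = eta * f * p * epsilon
k_inf = 2.23 * 0.87 * 0.71 * 1.076
k_inf = 1.4822

1.4822


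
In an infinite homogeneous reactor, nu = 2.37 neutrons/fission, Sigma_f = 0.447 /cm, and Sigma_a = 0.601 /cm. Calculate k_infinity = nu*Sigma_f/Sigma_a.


k_inf = nu * Sigma_f / Sigma_a
k_inf = 2.37 * 0.447 / 0.601
k_inf = 1.7627

1.7627


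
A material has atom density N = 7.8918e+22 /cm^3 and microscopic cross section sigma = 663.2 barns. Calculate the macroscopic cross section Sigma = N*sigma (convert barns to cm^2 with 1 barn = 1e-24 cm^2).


Sigma = N * sigma_barns * 1e-24
Sigma = 7.8918e+22 * 663.2 * 1e-24
Sigma = 52.338 /cm

52.338


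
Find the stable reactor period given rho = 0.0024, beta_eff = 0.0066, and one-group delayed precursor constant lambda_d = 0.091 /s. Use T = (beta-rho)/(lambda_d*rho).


T = (beta - rho) / (lambda_d * rho)
T = (0.0066 - 0.0024) / (0.091 * 0.0024)
T = 19.231 s

19.231


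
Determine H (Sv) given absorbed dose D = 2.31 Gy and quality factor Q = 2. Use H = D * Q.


H = D * Q
H = 2.31 * 2
H = 4.6200 Sv

4.6200


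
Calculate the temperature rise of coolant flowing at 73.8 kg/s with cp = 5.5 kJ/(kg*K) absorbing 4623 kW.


dT = Q / (m_dot * cp)
dT = 4623 / (73.8 * 5.5)
dT = 11.390 C

11.390


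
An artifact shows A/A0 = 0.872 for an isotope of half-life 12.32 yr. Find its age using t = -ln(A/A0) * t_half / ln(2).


lambda = ln(2) / t_half = ln(2) / 12.32 = 0.05626195 /yr
t = -ln(A/A0) / lambda
t = -ln(0.872) / 0.05626195
t = 2.4344 yr

2.4344


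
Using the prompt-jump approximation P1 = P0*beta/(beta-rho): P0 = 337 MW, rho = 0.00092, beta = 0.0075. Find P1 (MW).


P1/P0 = beta / (beta - rho)
P1/P0 = 0.0075 / (0.0075 - 0.00092) = 1.139818
P1 = 337 * 1.139818 = 384.12 MW

384.12


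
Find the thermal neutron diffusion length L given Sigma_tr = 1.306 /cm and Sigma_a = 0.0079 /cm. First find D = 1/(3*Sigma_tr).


D = 1 / (3 * Sigma_tr) = 1 / (3 * 1.306) = 0.2552323 cm
L = sqrt(D / Sigma_a)
L = sqrt(0.2552323 / 0.0079)
L = 5.6840 cm

5.6840


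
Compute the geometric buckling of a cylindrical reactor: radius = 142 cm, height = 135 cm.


B^2 = (2.405/R)^2 + (pi/H)^2
B^2 = (2.405/142)^2 + (pi/135)^2
B^2 = 8.2839e-04 /cm^2

8.2839e-04


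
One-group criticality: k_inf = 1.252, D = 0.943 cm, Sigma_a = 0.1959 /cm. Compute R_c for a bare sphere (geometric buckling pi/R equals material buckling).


L^2 = D / Sigma_a = 0.943 / 0.1959 = 4.813680 cm^2
B_m^2 = (k_inf - 1) / L^2 = (1.252 - 1) / 4.813680 = 0.05235080 /cm^2
For a bare sphere: B_g = pi/R, so R_c = pi / sqrt(B_m^2)
R_c = pi / sqrt(0.05235080) = 13.731 cm

13.731


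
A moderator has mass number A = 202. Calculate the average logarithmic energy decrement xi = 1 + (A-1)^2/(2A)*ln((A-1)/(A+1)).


xi = 1 + (A-1)^2/(2A) * ln((A-1)/(A+1))
xi = 1 + (202-1)^2/(2*202) * ln((202-1)/(202 +1))
xi = 0.0098684

0.0098684


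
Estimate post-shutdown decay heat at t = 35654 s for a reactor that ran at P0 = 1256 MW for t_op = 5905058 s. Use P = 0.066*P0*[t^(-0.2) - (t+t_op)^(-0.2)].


P/P0 = 0.066 * [t^(-0.2) - (t + t_op)^(-0.2)]
P/P0 = 0.066 * [35654^(-0.2) - (35654 + 5905058)^(-0.2)]
P/P0 = 0.066 * [0.1229075 - 0.04418067] = 0.005195971
P = 1256 * 0.005195971 = 6.5261 MW

6.5261


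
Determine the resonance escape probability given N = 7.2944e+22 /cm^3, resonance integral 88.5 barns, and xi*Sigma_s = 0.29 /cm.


p = exp(-N * I * 1e-24 / (xi*Sigma_s))
p = exp(-7.2944e+22 * 88.5 * 1e-24 / 0.29)
p = 2.1498e-10

2.1498e-10


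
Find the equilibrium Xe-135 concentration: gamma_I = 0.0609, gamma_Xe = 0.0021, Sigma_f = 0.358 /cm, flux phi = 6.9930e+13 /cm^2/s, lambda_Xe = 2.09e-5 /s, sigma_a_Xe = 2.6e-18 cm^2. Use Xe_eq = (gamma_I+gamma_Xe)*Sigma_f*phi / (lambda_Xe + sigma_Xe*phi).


Xe_eq = (gamma_I + gamma_Xe) * Sigma_f * phi / (lambda_Xe + sigma_Xe * phi)
Numerator = (0.0609 + 0.0021) * 0.358 * 6.9930e+13 = 1.577201e+12
Denominator = 2.09e-5 + 2.6e-18 * 6.9930e+13 = 2.027180e-04
Xe_eq = 1.577201e+12 / 2.027180e-04 = 7.7803e+15 /cm^3

7.7803e+15


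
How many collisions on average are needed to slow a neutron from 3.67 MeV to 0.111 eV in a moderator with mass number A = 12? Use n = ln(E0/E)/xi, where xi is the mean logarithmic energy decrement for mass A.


xi = 1 + (A-1)^2/(2A)*ln((A-1)/(A+1)) = 0.1577690 (for A = 12)
n = ln(E0/E) / xi
n = ln(3.67e6 / 0.111) / 0.1577690
n = ln(3.306306e+07) / 0.1577690 = 109.74

109.74


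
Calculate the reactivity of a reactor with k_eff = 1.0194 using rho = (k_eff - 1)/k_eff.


rho = (k_eff - 1) / k_eff
rho = (1.0194 - 1) / 1.0194
rho = 0.019031

0.019031


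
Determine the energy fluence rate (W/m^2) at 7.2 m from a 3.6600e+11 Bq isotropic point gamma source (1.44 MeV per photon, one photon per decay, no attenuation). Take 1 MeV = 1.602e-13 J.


psi = A * E * 1.602e-13 / (4*pi*r^2)
psi = 3.6600e+11 * 1.44 * 1.602e-13 / (4*pi*7.2^2)
psi = 1.2961e-04 W/m^2

1.2961e-04


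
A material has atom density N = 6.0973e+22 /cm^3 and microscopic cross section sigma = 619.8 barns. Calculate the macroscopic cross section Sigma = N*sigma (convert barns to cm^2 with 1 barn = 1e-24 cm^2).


Sigma = N * sigma_barns * 1e-24
Sigma = 6.0973e+22 * 619.8 * 1e-24
Sigma = 37.791 /cm

37.791


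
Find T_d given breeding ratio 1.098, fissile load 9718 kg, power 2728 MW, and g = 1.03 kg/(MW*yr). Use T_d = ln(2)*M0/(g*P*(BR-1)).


Breeding gain G = BR - 1 = 1.098 - 1 = 0.098
Fissile production rate = g * P * G = 1.03 * 2728 * 0.098 = 275.36432 kg/yr
T_d = ln(2) * M0 / (g * P * G)
T_d = ln(2) * 9718 / 275.36432 = 24.462 yr

24.462


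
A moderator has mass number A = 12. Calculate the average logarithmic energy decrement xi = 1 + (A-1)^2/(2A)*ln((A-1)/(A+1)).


xi = 1 + (A-1)^2/(2A) * ln((A-1)/(A+1))
xi = 1 + (12-1)^2/(2*12) * ln((12-1)/(12 +1))
xi = 0.15777

0.15777


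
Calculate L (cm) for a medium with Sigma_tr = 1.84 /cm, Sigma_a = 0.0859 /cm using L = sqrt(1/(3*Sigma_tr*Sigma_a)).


D = 1 / (3 * Sigma_tr) = 1 / (3 * 1.84) = 0.1811594 cm
L = sqrt(D / Sigma_a)
L = sqrt(0.1811594 / 0.0859)
L = 1.4522 cm

1.4522


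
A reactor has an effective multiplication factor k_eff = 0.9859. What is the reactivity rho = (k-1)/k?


rho = (k_eff - 1) / k_eff
rho = (0.9859 - 1) / 0.9859
rho = -0.014302

-0.014302


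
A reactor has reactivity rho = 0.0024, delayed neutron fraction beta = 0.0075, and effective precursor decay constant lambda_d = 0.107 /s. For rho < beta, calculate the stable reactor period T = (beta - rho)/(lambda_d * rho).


T = (beta - rho) / (lambda_d * rho)
T = (0.0075 - 0.0024) / (0.107 * 0.0024)
T = 19.860 s

19.860


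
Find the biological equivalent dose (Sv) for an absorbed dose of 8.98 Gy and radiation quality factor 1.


H = D * Q
H = 8.98 * 1
H = 8.9800 Sv

8.9800


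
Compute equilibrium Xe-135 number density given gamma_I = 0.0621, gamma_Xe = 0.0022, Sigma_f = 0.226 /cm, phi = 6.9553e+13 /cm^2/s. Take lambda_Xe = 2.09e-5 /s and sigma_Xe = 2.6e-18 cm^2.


Xe_eq = (gamma_I + gamma_Xe) * Sigma_f * phi / (lambda_Xe + sigma_Xe * phi)
Numerator = (0.0621 + 0.0022) * 0.226 * 6.9553e+13 = 1.010730e+12
Denominator = 2.09e-5 + 2.6e-18 * 6.9553e+13 = 2.017378e-04
Xe_eq = 1.010730e+12 / 2.017378e-04 = 5.0101e+15 /cm^3

5.0101e+15


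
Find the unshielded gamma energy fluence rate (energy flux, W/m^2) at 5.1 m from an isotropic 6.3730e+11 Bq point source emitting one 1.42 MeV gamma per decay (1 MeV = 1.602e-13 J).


psi = A * E * 1.602e-13 / (4*pi*r^2)
psi = 6.3730e+11 * 1.42 * 1.602e-13 / (4*pi*5.1^2)
psi = 4.4355e-04 W/m^2

4.4355e-04


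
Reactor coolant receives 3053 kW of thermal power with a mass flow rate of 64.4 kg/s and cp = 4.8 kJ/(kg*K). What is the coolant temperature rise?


dT = Q / (m_dot * cp)
dT = 3053 / (64.4 * 4.8)
dT = 9.8764 C

9.8764


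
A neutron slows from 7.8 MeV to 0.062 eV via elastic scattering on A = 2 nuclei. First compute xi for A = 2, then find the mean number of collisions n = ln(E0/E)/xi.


xi = 1 + (A-1)^2/(2A)*ln((A-1)/(A+1)) = 0.7253469 (for A = 2)
n = ln(E0/E) / xi
n = ln(7.8e6 / 0.062) / 0.7253469
n = ln(1.258065e+08) / 0.7253469 = 25.712

25.712


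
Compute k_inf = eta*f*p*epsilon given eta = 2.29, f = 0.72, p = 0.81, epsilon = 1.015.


k_inf = eta * f * p * epsilon
k_inf = 2.29 * 0.72 * 0.81 * 1.015
k_inf = 1.3556

1.3556


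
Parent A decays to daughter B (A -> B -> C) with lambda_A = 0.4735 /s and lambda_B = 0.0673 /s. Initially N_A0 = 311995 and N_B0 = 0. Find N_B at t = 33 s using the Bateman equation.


N_B(t) = lambda_A * N_A0 / (lambda_B - lambda_A) * [exp(-lambda_A*t) - exp(-lambda_B*t)]
exp(-0.4735*33) = 1.636559e-07; exp(-0.0673*33) = 0.1085114
N_B = 0.4735 * 311995 / (0.0673 - 0.4735) * (1.636559e-07 - 0.1085114)
N_B = 39464

39464


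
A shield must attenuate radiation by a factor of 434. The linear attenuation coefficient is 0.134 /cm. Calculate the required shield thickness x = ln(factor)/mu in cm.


x = ln(factor) / mu
x = ln(434) / 0.134
x = 45.321 cm

45.321


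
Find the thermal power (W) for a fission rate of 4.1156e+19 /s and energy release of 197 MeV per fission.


P = fission_rate * E_MeV * 1.602e-13
P = 4.1156e+19 * 197 * 1.602e-13
P = 1.2989e+09 W

1.2989e+09


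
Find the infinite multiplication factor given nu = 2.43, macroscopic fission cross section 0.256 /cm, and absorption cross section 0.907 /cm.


k_inf = nu * Sigma_f / Sigma_a
k_inf = 2.43 * 0.256 / 0.907
k_inf = 0.68587

0.68587


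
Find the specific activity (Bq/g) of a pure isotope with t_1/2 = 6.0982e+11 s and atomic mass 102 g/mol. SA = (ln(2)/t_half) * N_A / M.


lambda = ln(2) / t_half = ln(2) / 6.0982e+11 = 1.136642e-12 /s
SA = lambda * N_A / M
SA = 1.136642e-12 * 6.022e23 / 102
SA = 6.7106e+09 Bq/g

6.7106e+09


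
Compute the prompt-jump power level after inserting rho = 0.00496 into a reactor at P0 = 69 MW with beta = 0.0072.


P1/P0 = beta / (beta - rho)
P1/P0 = 0.0072 / (0.0072 - 0.00496) = 3.214286
P1 = 69 * 3.214286 = 221.79 MW

221.79


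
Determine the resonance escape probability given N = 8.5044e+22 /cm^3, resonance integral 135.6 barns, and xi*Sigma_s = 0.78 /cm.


p = exp(-N * I * 1e-24 / (xi*Sigma_s))
p = exp(-8.5044e+22 * 135.6 * 1e-24 / 0.78)
p = 3.7944e-07

3.7944e-07


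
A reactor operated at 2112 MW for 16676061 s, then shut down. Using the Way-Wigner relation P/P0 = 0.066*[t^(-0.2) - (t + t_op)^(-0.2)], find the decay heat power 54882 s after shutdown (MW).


P/P0 = 0.066 * [t^(-0.2) - (t + t_op)^(-0.2)]
P/P0 = 0.066 * [54882^(-0.2) - (54882 + 16676061)^(-0.2)]
P/P0 = 0.066 * [0.1127493 - 0.03591666] = 0.005070954
P = 2112 * 0.005070954 = 10.710 MW

10.710


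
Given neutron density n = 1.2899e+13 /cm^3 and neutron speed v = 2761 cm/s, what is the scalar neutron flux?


phi = n * v
phi = 1.2899e+13 * 2761
phi = 3.5614e+16 /cm^2/s

3.5614e+16


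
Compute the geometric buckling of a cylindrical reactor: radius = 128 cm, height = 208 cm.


B^2 = (2.405/R)^2 + (pi/H)^2
B^2 = (2.405/128)^2 + (pi/208)^2
B^2 = 5.8115e-04 /cm^2

5.8115e-04


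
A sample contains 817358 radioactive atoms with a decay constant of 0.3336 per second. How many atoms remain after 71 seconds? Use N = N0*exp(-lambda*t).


N = N0 * exp(-lambda * t)
N = 817358 * exp(-0.3336 * 71)
N = 4.2256e-05

4.2256e-05


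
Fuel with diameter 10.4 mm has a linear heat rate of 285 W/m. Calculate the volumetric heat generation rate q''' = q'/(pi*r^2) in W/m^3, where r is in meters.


r = D / 2 / 1000 = 10.4 / 2 / 1000 = 0.0052 m
q''' = q' / (pi * r^2)
q''' = 285 / (pi * 0.0052^2)
q''' = 3.3550e+06 W/m^3

3.3550e+06


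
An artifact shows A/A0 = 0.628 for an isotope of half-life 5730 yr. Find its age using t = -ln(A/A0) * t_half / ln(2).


lambda = ln(2) / t_half = ln(2) / 5730 = 1.209681e-04 /yr
t = -ln(A/A0) / lambda
t = -ln(0.628) / 1.209681e-04
t = 3845.8 yr

3845.8


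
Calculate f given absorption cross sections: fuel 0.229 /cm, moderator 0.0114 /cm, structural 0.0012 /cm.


f = Sigma_a_fuel / (Sigma_a_fuel + Sigma_a_mod + Sigma_a_other)
f = 0.229 / (0.229 + 0.0114 + 0.0012)
f = 0.94785

0.94785


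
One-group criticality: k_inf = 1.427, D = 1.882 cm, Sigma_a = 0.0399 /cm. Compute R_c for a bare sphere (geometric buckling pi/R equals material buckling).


L^2 = D / Sigma_a = 1.882 / 0.0399 = 47.16792 cm^2
B_m^2 = (k_inf - 1) / L^2 = (1.427 - 1) / 47.16792 = 0.009052763 /cm^2
For a bare sphere: B_g = pi/R, so R_c = pi / sqrt(B_m^2)
R_c = pi / sqrt(0.009052763) = 33.019 cm

33.019


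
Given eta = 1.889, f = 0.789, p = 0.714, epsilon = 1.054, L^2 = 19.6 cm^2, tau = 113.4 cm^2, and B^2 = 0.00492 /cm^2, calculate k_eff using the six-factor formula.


k_inf = eta*f*p*eps = 1.889*0.789*0.714*1.054 = 1.121625
P_TNL = 1/(1 + L^2*B^2) = 1/(1 + 19.6*0.00492) = 0.9120493
P_FNL = exp(-B^2*tau) = exp(-0.00492*113.4) = 0.5723938
k_eff = k_inf * P_TNL * P_FNL = 1.121625 * 0.9120493 * 0.5723938
k_eff = 0.58555

0.58555


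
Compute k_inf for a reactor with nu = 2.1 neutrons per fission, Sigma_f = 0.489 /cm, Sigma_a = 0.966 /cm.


k_inf = nu * Sigma_f / Sigma_a
k_inf = 2.1 * 0.489 / 0.966
k_inf = 1.0630

1.0630


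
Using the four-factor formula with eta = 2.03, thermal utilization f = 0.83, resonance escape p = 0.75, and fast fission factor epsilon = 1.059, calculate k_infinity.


k_inf = eta * f * p * epsilon
k_inf = 2.03 * 0.83 * 0.75 * 1.059
k_inf = 1.3382

1.3382


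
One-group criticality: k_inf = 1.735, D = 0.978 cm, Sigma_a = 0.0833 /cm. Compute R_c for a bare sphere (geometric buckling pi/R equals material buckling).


L^2 = D / Sigma_a = 0.978 / 0.0833 = 11.74070 cm^2
B_m^2 = (k_inf - 1) / L^2 = (1.735 - 1) / 11.74070 = 0.06260274 /cm^2
For a bare sphere: B_g = pi/R, so R_c = pi / sqrt(B_m^2)
R_c = pi / sqrt(0.06260274) = 12.556 cm

12.556


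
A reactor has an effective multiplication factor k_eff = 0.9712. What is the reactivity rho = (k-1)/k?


rho = (k_eff - 1) / k_eff
rho = (0.9712 - 1) / 0.9712
rho = -0.029654

-0.029654


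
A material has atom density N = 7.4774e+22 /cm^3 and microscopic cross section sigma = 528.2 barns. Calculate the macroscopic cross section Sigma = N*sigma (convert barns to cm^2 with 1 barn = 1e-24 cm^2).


Sigma = N * sigma_barns * 1e-24
Sigma = 7.4774e+22 * 528.2 * 1e-24
Sigma = 39.496 /cm

39.496


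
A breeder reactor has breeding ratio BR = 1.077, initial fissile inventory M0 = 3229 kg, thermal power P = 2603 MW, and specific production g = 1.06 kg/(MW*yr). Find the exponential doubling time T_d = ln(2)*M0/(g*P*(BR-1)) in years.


Breeding gain G = BR - 1 = 1.077 - 1 = 0.077
Fissile production rate = g * P * G = 1.06 * 2603 * 0.077 = 212.45686 kg/yr
T_d = ln(2) * M0 / (g * P * G)
T_d = ln(2) * 3229 / 212.45686 = 10.535 yr

10.535


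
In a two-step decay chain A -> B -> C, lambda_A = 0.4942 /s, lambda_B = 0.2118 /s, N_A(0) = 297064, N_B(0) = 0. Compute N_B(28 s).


N_B(t) = lambda_A * N_A0 / (lambda_B - lambda_A) * [exp(-lambda_A*t) - exp(-lambda_B*t)]
exp(-0.4942*28) = 9.781527e-07; exp(-0.2118*28) = 0.002657419
N_B = 0.4942 * 297064 / (0.2118 - 0.4942) * (9.781527e-07 - 0.002657419)
N_B = 1381.0

1381.0


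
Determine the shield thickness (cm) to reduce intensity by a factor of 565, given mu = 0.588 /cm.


x = ln(factor) / mu
x = ln(565) / 0.588
x = 10.777 cm

10.777


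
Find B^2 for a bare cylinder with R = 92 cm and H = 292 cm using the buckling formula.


B^2 = (2.405/R)^2 + (pi/H)^2
B^2 = (2.405/92)^2 + (pi/292)^2
B^2 = 7.9912e-04 /cm^2

7.9912e-04


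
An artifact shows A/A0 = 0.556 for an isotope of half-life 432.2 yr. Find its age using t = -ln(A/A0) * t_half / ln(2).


lambda = ln(2) / t_half = ln(2) / 432.2 = 0.001603765 /yr
t = -ln(A/A0) / lambda
t = -ln(0.556) / 0.001603765
t = 366.01 yr

366.01


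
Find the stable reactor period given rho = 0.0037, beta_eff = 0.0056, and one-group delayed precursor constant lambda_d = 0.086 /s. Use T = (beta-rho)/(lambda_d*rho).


T = (beta - rho) / (lambda_d * rho)
T = (0.0056 - 0.0037) / (0.086 * 0.0037)
T = 5.9711 s

5.9711


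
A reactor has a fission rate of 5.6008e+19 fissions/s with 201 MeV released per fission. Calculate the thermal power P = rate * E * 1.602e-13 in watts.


P = fission_rate * E_MeV * 1.602e-13
P = 5.6008e+19 * 201 * 1.602e-13
P = 1.8035e+09 W

1.8035e+09


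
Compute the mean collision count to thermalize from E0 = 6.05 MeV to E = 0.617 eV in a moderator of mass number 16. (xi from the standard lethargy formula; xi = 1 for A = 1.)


xi = 1 + (A-1)^2/(2A)*ln((A-1)/(A+1)) = 0.1199467 (for A = 16)
n = ln(E0/E) / xi
n = ln(6.05e6 / 0.617) / 0.1199467
n = ln(9.805511e+06) / 0.1199467 = 134.21

134.21


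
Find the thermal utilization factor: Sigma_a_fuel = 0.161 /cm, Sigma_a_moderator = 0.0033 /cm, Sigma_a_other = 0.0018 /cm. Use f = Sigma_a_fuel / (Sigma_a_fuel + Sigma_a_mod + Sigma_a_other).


f = Sigma_a_fuel / (Sigma_a_fuel + Sigma_a_mod + Sigma_a_other)
f = 0.161 / (0.161 + 0.0033 + 0.0018)
f = 0.96930

0.96930


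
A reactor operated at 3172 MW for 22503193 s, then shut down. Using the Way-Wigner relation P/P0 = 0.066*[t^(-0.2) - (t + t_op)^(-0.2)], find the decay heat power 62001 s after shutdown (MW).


P/P0 = 0.066 * [t^(-0.2) - (t + t_op)^(-0.2)]
P/P0 = 0.066 * [62001^(-0.2) - (62001 + 22503193)^(-0.2)]
P/P0 = 0.066 * [0.1100323 - 0.03383079] = 0.005029300
P = 3172 * 0.005029300 = 15.953 MW

15.953


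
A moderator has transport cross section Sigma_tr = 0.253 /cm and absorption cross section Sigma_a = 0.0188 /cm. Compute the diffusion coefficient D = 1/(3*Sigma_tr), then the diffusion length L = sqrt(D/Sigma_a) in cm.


D = 1 / (3 * Sigma_tr) = 1 / (3 * 0.253) = 1.317523 cm
L = sqrt(D / Sigma_a)
L = sqrt(1.317523 / 0.0188)
L = 8.3714 cm

8.3714


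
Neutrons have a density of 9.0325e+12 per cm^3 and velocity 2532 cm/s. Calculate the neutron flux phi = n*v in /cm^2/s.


phi = n * v
phi = 9.0325e+12 * 2532
phi = 2.2870e+16 /cm^2/s

2.2870e+16


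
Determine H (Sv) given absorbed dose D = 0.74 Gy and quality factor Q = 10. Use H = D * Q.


H = D * Q
H = 0.74 * 10
H = 7.4000 Sv

7.4000


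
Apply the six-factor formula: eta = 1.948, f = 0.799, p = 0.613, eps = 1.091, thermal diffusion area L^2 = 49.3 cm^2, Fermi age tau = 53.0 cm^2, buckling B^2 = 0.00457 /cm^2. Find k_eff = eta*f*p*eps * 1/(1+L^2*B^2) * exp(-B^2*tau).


k_inf = eta*f*p*eps = 1.948*0.799*0.613*1.091 = 1.040929
P_TNL = 1/(1 + L^2*B^2) = 1/(1 + 49.3*0.00457) = 0.8161260
P_FNL = exp(-B^2*tau) = exp(-0.00457*53.0) = 0.7848913
k_eff = k_inf * P_TNL * P_FNL = 1.040929 * 0.8161260 * 0.7848913
k_eff = 0.66679

0.66679


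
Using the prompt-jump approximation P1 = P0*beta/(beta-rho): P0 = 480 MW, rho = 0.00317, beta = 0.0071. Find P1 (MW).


P1/P0 = beta / (beta - rho)
P1/P0 = 0.0071 / (0.0071 - 0.00317) = 1.806616
P1 = 480 * 1.806616 = 867.18 MW

867.18


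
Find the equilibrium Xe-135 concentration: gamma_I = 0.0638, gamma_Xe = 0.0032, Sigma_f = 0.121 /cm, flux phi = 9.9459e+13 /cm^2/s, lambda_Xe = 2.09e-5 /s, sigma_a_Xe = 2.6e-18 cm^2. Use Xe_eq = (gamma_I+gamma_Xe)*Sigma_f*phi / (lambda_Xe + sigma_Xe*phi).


Xe_eq = (gamma_I + gamma_Xe) * Sigma_f * phi / (lambda_Xe + sigma_Xe * phi)
Numerator = (0.0638 + 0.0032) * 0.121 * 9.9459e+13 = 8.063141e+11
Denominator = 2.09e-5 + 2.6e-18 * 9.9459e+13 = 2.794934e-04
Xe_eq = 8.063141e+11 / 2.794934e-04 = 2.8849e+15 /cm^3

2.8849e+15


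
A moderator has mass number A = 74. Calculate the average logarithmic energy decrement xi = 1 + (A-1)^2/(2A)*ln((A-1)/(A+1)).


xi = 1 + (A-1)^2/(2A) * ln((A-1)/(A+1))
xi = 1 + (74-1)^2/(2*74) * ln((74-1)/(74 +1))
xi = 0.026785

0.026785


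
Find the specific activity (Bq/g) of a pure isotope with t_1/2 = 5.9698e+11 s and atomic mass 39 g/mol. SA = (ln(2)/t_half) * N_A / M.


lambda = ln(2) / t_half = ln(2) / 5.9698e+11 = 1.161089e-12 /s
SA = lambda * N_A / M
SA = 1.161089e-12 * 6.022e23 / 39
SA = 1.7928e+10 Bq/g

1.7928e+10


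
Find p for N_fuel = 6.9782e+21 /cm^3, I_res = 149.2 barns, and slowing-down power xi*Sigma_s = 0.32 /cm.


p = exp(-N * I * 1e-24 / (xi*Sigma_s))
p = exp(-6.9782e+21 * 149.2 * 1e-24 / 0.32)
p = 0.038635

0.038635


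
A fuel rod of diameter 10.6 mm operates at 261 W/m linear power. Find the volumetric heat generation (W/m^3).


r = D / 2 / 1000 = 10.6 / 2 / 1000 = 0.0053 m
q''' = q' / (pi * r^2)
q''' = 261 / (pi * 0.0053^2)
q''' = 2.9576e+06 W/m^3

2.9576e+06


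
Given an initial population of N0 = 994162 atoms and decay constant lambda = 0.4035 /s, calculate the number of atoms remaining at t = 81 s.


N = N0 * exp(-lambda * t)
N = 994162 * exp(-0.4035 * 81)
N = 6.3561e-09

6.3561e-09


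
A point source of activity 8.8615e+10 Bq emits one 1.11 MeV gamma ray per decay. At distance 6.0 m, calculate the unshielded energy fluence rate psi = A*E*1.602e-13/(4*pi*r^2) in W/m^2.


psi = A * E * 1.602e-13 / (4*pi*r^2)
psi = 8.8615e+10 * 1.11 * 1.602e-13 / (4*pi*6.0^2)
psi = 3.4832e-05 W/m^2

3.4832e-05


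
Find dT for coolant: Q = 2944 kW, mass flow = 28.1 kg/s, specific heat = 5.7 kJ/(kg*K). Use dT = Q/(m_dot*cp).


dT = Q / (m_dot * cp)
dT = 2944 / (28.1 * 5.7)
dT = 18.380 C

18.380


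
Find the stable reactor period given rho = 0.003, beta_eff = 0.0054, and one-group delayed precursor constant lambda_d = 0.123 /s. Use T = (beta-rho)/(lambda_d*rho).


T = (beta - rho) / (lambda_d * rho)
T = (0.0054 - 0.003) / (0.123 * 0.003)
T = 6.5041 s

6.5041


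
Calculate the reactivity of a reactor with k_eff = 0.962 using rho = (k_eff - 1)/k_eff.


rho = (k_eff - 1) / k_eff
rho = (0.962 - 1) / 0.962
rho = -0.039501

-0.039501


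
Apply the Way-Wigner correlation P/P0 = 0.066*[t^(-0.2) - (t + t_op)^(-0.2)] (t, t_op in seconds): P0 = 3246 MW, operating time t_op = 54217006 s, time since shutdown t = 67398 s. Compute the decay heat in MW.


P/P0 = 0.066 * [t^(-0.2) - (t + t_op)^(-0.2)]
P/P0 = 0.066 * [67398^(-0.2) - (67398 + 54217006)^(-0.2)]
P/P0 = 0.066 * [0.1082108 - 0.02838344] = 0.005268606
P = 3246 * 0.005268606 = 17.102 MW

17.102


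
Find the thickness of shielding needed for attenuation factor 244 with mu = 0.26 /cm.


x = ln(factor) / mu
x = ln(244) / 0.26
x = 21.143 cm

21.143


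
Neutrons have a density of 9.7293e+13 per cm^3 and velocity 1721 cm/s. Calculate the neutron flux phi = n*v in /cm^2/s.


phi = n * v
phi = 9.7293e+13 * 1721
phi = 1.6744e+17 /cm^2/s

1.6744e+17


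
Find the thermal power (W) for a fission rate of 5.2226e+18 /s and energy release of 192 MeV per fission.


P = fission_rate * E_MeV * 1.602e-13
P = 5.2226e+18 * 192 * 1.602e-13
P = 1.6064e+08 W

1.6064e+08


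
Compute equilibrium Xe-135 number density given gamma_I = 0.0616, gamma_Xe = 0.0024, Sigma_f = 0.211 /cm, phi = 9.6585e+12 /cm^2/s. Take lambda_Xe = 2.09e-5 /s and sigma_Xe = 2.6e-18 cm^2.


Xe_eq = (gamma_I + gamma_Xe) * Sigma_f * phi / (lambda_Xe + sigma_Xe * phi)
Numerator = (0.0616 + 0.0024) * 0.211 * 9.6585e+12 = 1.304284e+11
Denominator = 2.09e-5 + 2.6e-18 * 9.6585e+12 = 4.601210e-05
Xe_eq = 1.304284e+11 / 4.601210e-05 = 2.8347e+15 /cm^3

2.8347e+15


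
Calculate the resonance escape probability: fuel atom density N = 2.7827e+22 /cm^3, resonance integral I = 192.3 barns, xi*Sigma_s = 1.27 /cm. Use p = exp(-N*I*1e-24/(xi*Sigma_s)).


p = exp(-N * I * 1e-24 / (xi*Sigma_s))
p = exp(-2.7827e+22 * 192.3 * 1e-24 / 1.27)
p = 0.014795

0.014795


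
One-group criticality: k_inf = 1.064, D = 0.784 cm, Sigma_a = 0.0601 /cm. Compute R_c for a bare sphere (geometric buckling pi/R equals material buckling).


L^2 = D / Sigma_a = 0.784 / 0.0601 = 13.04493 cm^2
B_m^2 = (k_inf - 1) / L^2 = (1.064 - 1) / 13.04493 = 0.004906121 /cm^2
For a bare sphere: B_g = pi/R, so R_c = pi / sqrt(B_m^2)
R_c = pi / sqrt(0.004906121) = 44.852 cm

44.852


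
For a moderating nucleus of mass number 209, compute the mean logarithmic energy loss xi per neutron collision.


xi = 1 + (A-1)^2/(2A) * ln((A-1)/(A+1))
xi = 1 + (209-1)^2/(2*209) * ln((209-1)/(209 +1))
xi = 0.0095389

0.0095389


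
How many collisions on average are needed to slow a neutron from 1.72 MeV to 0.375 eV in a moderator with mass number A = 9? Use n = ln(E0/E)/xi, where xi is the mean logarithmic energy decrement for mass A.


xi = 1 + (A-1)^2/(2A)*ln((A-1)/(A+1)) = 0.2066007 (for A = 9)
n = ln(E0/E) / xi
n = ln(1.72e6 / 0.375) / 0.2066007
n = ln(4.586667e+06) / 0.2066007 = 74.243

74.243


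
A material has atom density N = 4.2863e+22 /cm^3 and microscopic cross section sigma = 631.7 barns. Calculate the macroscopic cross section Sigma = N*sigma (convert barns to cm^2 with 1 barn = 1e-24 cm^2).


Sigma = N * sigma_barns * 1e-24
Sigma = 4.2863e+22 * 631.7 * 1e-24
Sigma = 27.077 /cm

27.077


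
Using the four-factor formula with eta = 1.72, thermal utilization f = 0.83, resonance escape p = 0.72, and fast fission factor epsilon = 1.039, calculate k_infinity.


k_inf = eta * f * p * epsilon
k_inf = 1.72 * 0.83 * 0.72 * 1.039
k_inf = 1.0680

1.0680


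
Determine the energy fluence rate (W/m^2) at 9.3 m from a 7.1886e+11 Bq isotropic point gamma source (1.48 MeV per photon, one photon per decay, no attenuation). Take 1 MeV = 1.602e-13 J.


psi = A * E * 1.602e-13 / (4*pi*r^2)
psi = 7.1886e+11 * 1.48 * 1.602e-13 / (4*pi*9.3^2)
psi = 1.5682e-04 W/m^2

1.5682e-04


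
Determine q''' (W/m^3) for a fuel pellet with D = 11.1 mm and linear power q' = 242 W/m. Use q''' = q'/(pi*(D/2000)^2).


r = D / 2 / 1000 = 11.1 / 2 / 1000 = 0.00555 m
q''' = q' / (pi * r^2)
q''' = 242 / (pi * 0.00555^2)
q''' = 2.5008e+06 W/m^3

2.5008e+06


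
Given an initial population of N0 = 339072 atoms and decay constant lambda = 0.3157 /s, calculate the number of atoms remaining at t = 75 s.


N = N0 * exp(-lambda * t)
N = 339072 * exp(-0.3157 * 75)
N = 1.7672e-05

1.7672e-05


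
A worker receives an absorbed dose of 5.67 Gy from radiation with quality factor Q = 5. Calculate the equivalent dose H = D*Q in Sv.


H = D * Q
H = 5.67 * 5
H = 28.350 Sv

28.350


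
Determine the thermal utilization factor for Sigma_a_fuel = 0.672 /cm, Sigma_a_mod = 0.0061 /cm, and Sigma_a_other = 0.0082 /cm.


f = Sigma_a_fuel / (Sigma_a_fuel + Sigma_a_mod + Sigma_a_other)
f = 0.672 / (0.672 + 0.0061 + 0.0082)
f = 0.97916

0.97916


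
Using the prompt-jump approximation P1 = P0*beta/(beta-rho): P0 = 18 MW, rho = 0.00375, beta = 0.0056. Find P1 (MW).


P1/P0 = beta / (beta - rho)
P1/P0 = 0.0056 / (0.0056 - 0.00375) = 3.027027
P1 = 18 * 3.027027 = 54.486 MW

54.486


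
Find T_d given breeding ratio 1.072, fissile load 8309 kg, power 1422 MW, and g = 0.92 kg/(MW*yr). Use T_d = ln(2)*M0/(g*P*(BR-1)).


Breeding gain G = BR - 1 = 1.072 - 1 = 0.072
Fissile production rate = g * P * G = 0.92 * 1422 * 0.072 = 94.19328 kg/yr
T_d = ln(2) * M0 / (g * P * G)
T_d = ln(2) * 8309 / 94.19328 = 61.144 yr

61.144


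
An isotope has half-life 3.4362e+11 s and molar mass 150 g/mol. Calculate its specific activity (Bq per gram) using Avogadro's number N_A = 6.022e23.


lambda = ln(2) / t_half = ln(2) / 3.4362e+11 = 2.017191e-12 /s
SA = lambda * N_A / M
SA = 2.017191e-12 * 6.022e23 / 150
SA = 8.0983e+09 Bq/g

8.0983e+09


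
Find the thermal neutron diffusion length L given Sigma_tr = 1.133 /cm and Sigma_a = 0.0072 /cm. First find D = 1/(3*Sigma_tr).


D = 1 / (3 * Sigma_tr) = 1 / (3 * 1.133) = 0.2942042 cm
L = sqrt(D / Sigma_a)
L = sqrt(0.2942042 / 0.0072)
L = 6.3923 cm

6.3923


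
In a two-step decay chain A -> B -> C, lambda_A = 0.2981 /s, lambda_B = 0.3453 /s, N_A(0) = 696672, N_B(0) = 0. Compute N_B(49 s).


N_B(t) = lambda_A * N_A0 / (lambda_B - lambda_A) * [exp(-lambda_A*t) - exp(-lambda_B*t)]
exp(-0.2981*49) = 4.532146e-07; exp(-0.3453*49) = 4.486087e-08
N_B = 0.2981 * 696672 / (0.3453 - 0.2981) * (4.532146e-07 - 4.486087e-08)
N_B = 1.7967

1.7967


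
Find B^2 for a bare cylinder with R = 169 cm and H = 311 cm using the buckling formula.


B^2 = (2.405/R)^2 + (pi/H)^2
B^2 = (2.405/169)^2 + (pi/311)^2
B^2 = 3.0456e-04 /cm^2

3.0456e-04


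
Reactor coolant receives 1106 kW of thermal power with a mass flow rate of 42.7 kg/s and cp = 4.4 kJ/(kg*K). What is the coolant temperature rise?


dT = Q / (m_dot * cp)
dT = 1106 / (42.7 * 4.4)
dT = 5.8867 C

5.8867


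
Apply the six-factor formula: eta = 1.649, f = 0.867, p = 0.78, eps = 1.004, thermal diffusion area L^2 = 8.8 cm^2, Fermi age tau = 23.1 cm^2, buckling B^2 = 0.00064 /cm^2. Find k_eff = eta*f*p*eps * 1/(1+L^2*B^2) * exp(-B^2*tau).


k_inf = eta*f*p*eps = 1.649*0.867*0.78*1.004 = 1.119613
P_TNL = 1/(1 + L^2*B^2) = 1/(1 + 8.8*0.00064) = 0.9943995
P_FNL = exp(-B^2*tau) = exp(-0.00064*23.1) = 0.9853247
k_eff = k_inf * P_TNL * P_FNL = 1.119613 * 0.9943995 * 0.9853247
k_eff = 1.0970

1.0970


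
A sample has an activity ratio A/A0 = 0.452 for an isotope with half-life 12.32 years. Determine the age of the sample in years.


lambda = ln(2) / t_half = ln(2) / 12.32 = 0.05626195 /yr
t = -ln(A/A0) / lambda
t = -ln(0.452) / 0.05626195
t = 14.114 yr

14.114
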